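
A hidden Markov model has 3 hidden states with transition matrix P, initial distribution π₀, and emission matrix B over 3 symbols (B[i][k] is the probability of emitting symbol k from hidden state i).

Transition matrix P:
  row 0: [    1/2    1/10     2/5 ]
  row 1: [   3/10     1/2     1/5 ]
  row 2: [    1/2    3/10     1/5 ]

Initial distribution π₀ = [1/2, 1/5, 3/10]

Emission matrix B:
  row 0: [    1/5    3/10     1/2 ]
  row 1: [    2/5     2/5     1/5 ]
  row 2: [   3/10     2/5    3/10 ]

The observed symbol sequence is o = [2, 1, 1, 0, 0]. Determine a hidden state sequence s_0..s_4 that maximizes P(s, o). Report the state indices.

t=0: δ = [2.500e-01, 4.000e-02, 9.000e-02]  (obs o_0=2)
t=1: δ = [3.750e-02, 1.080e-02, 4.000e-02]  ψ = [0, 2, 0]  (obs o_1=1)
t=2: δ = [6.000e-03, 4.800e-03, 6.000e-03]  ψ = [2, 2, 0]  (obs o_2=1)
t=3: δ = [6.000e-04, 9.600e-04, 7.200e-04]  ψ = [0, 1, 0]  (obs o_3=0)
t=4: δ = [7.200e-05, 1.920e-04, 7.200e-05]  ψ = [2, 1, 0]  (obs o_4=0)
backtrack: best end state = 1; path = [0, 2, 1, 1, 1]

path = [0, 2, 1, 1, 1]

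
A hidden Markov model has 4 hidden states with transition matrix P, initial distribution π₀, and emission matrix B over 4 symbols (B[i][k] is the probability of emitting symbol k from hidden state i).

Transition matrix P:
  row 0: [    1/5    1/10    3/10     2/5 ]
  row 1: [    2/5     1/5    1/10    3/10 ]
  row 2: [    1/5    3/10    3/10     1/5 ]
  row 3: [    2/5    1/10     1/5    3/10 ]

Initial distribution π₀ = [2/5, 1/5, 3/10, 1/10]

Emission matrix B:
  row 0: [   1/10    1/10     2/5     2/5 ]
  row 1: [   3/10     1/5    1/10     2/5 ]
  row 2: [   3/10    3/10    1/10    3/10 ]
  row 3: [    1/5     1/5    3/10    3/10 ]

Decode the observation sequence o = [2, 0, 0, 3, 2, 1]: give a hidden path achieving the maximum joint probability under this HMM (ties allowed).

path = [0, 2, 2, 1, 0, 2]

t=0: δ = [1.600e-01, 2.000e-02, 3.000e-02, 3.000e-02]  (obs o_0=2)
t=1: δ = [3.200e-03, 4.800e-03, 1.440e-02, 1.280e-02]  ψ = [0, 0, 0, 0]  (obs o_1=0)
t=2: δ = [5.120e-04, 1.296e-03, 1.296e-03, 7.680e-04]  ψ = [3, 2, 2, 3]  (obs o_2=0)
t=3: δ = [2.074e-04, 1.555e-04, 1.166e-04, 1.166e-04]  ψ = [1, 2, 2, 1]  (obs o_3=3)
t=4: δ = [2.488e-05, 3.499e-06, 6.221e-06, 2.488e-05]  ψ = [1, 2, 0, 0]  (obs o_4=2)
t=5: δ = [9.953e-07, 4.977e-07, 2.239e-06, 1.991e-06]  ψ = [3, 0, 0, 0]  (obs o_5=1)
backtrack: best end state = 2; path = [0, 2, 2, 1, 0, 2]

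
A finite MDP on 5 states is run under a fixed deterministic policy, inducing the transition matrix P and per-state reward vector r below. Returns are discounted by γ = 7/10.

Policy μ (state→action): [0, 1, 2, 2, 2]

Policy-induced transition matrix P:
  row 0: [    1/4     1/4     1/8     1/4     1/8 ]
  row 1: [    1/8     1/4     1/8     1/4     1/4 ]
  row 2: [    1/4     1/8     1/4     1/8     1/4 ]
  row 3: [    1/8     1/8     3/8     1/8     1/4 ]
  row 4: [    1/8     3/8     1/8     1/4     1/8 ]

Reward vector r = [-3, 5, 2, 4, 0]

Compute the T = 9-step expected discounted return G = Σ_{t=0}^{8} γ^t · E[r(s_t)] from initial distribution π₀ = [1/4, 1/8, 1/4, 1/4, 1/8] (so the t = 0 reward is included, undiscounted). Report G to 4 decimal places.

G = 5.2292

t=0: π = [0.2500, 0.1250, 0.2500, 0.2500, 0.1250], E[r] = 1.3750, γ^t·E[r] = 1.375000, running G = 1.375000
t=1: π = [0.1875, 0.2031, 0.2188, 0.1875, 0.2031], E[r] = 1.6406, γ^t·E[r] = 1.148438, running G = 2.523438
t=2: π = [0.1758, 0.2246, 0.1992, 0.1992, 0.2012], E[r] = 1.7910, γ^t·E[r] = 0.877598, running G = 3.401035
t=3: π = [0.1719, 0.2253, 0.1997, 0.2002, 0.2029], E[r] = 1.8113, γ^t·E[r] = 0.621269, running G = 4.022304
t=4: π = [0.1714, 0.2254, 0.2000, 0.2000, 0.2032], E[r] = 1.8126, γ^t·E[r] = 0.435203, running G = 4.457507
t=5: π = [0.1714, 0.2254, 0.2000, 0.2000, 0.2032], E[r] = 1.8127, γ^t·E[r] = 0.304653, running G = 4.762160
t=6: π = [0.1714, 0.2254, 0.2000, 0.2000, 0.2032], E[r] = 1.8127, γ^t·E[r] = 0.213262, running G = 4.975422
t=7: π = [0.1714, 0.2254, 0.2000, 0.2000, 0.2032], E[r] = 1.8127, γ^t·E[r] = 0.149283, running G = 5.124705
t=8: π = [0.1714, 0.2254, 0.2000, 0.2000, 0.2032], E[r] = 1.8127, γ^t·E[r] = 0.104498, running G = 5.229204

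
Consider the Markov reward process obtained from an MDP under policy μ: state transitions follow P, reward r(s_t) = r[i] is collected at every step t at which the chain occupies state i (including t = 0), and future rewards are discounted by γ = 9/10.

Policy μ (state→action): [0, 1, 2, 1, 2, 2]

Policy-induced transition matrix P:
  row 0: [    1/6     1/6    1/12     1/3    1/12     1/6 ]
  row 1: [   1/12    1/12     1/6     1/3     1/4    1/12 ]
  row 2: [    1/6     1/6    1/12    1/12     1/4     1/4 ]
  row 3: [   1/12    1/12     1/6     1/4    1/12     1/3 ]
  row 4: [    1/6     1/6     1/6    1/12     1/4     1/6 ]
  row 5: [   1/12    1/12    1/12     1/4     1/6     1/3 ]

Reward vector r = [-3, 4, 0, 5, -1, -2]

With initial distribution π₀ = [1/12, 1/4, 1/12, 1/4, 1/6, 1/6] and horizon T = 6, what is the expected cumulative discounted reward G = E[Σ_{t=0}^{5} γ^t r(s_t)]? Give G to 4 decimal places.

G = 3.6262

t=0: π = [0.0833, 0.2500, 0.0833, 0.2500, 0.1667, 0.1667], E[r] = 1.5000, γ^t·E[r] = 1.500000, running G = 1.500000
t=1: π = [0.1111, 0.1111, 0.1389, 0.2361, 0.1806, 0.2222], E[r] = 0.6667, γ^t·E[r] = 0.600000, running G = 2.100000
t=2: π = [0.1192, 0.1192, 0.1273, 0.2153, 0.1736, 0.2454], E[r] = 0.5313, γ^t·E[r] = 0.430313, running G = 2.530313
t=3: π = [0.1183, 0.1183, 0.1257, 0.2197, 0.1738, 0.2441], E[r] = 0.5549, γ^t·E[r] = 0.404508, running G = 2.934820
t=4: π = [0.1182, 0.1182, 0.1260, 0.2198, 0.1733, 0.2446], E[r] = 0.5547, γ^t·E[r] = 0.363957, running G = 3.298777
t=5: π = [0.1181, 0.1181, 0.1259, 0.2198, 0.1733, 0.2447], E[r] = 0.5544, γ^t·E[r] = 0.327388, running G = 3.626165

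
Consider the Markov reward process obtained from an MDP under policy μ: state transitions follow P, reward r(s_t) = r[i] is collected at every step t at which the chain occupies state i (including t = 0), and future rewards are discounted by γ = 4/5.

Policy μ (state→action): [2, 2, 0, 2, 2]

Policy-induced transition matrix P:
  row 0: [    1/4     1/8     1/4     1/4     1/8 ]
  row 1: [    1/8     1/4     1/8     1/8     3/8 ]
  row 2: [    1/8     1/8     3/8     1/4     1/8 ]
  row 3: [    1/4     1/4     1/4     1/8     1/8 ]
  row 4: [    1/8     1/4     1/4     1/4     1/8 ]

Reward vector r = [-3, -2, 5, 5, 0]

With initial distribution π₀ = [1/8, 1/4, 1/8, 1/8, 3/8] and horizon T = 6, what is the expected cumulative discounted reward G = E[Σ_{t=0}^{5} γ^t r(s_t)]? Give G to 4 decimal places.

t=0: π = [0.1250, 0.2500, 0.1250, 0.1250, 0.3750], E[r] = 0.3750, γ^t·E[r] = 0.375000, running G = 0.375000
t=1: π = [0.1563, 0.2188, 0.2344, 0.2031, 0.1875], E[r] = 1.2813, γ^t·E[r] = 1.025000, running G = 1.400000
t=2: π = [0.1699, 0.2012, 0.2520, 0.1973, 0.1797], E[r] = 1.3340, γ^t·E[r] = 0.853750, running G = 2.253750
t=3: π = [0.1709, 0.1973, 0.2563, 0.2002, 0.1753], E[r] = 1.3755, γ^t·E[r] = 0.704250, running G = 2.958000
t=4: π = [0.1714, 0.1966, 0.2574, 0.2003, 0.1743], E[r] = 1.3812, γ^t·E[r] = 0.565725, running G = 3.523725
t=5: π = [0.1715, 0.1964, 0.2576, 0.2004, 0.1741], E[r] = 1.3827, γ^t·E[r] = 0.453093, running G = 3.976818

G = 3.9768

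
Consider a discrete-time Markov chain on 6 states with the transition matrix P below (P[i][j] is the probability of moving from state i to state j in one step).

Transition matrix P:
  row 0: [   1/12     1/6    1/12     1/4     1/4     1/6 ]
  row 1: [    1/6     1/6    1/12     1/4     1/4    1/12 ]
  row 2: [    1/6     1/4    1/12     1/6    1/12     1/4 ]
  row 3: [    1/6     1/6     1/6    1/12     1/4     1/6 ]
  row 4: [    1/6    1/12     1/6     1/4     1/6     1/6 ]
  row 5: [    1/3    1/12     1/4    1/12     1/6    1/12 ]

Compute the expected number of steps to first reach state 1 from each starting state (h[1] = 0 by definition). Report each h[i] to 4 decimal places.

h = [6.7370, 0.0000, 6.1336, 6.6939, 7.2089, 7.1328]

First-step conditioning: h[1] = 0; for i ≠ 1, h[i] = 1 + Σ_k P[i][k]·h[k].
  h[0] = 1 + 1/12·h[0] + 1/12·h[2] + 1/4·h[3] + 1/4·h[4] + 1/6·h[5]
  h[2] = 1 + 1/6·h[0] + 1/12·h[2] + 1/6·h[3] + 1/12·h[4] + 1/4·h[5]
  h[3] = 1 + 1/6·h[0] + 1/6·h[2] + 1/12·h[3] + 1/4·h[4] + 1/6·h[5]
  h[4] = 1 + 1/6·h[0] + 1/6·h[2] + 1/4·h[3] + 1/6·h[4] + 1/6·h[5]
  h[5] = 1 + 1/3·h[0] + 1/4·h[2] + 1/12·h[3] + 1/6·h[4] + 1/12·h[5]
Solving the 5×5 linear system over states ≠ 1 gives exactly h = [85803/12736, 0, 78117/12736, 42627/6368, 22953/3184, 90843/12736] (h[1] = 0 is the target).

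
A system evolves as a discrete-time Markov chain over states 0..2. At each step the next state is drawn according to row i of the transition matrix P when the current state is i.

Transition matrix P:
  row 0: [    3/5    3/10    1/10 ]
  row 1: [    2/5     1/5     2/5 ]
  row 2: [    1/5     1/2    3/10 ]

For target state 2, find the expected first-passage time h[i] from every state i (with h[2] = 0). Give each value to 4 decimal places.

First-step conditioning: h[2] = 0; for i ≠ 2, h[i] = 1 + Σ_k P[i][k]·h[k].
  h[0] = 1 + 3/5·h[0] + 3/10·h[1]
  h[1] = 1 + 2/5·h[0] + 1/5·h[1]
Solving the 2×2 linear system over states ≠ 2 gives exactly h = [11/2, 4, 0] (h[2] = 0 is the target).

h = [5.5000, 4.0000, 0.0000]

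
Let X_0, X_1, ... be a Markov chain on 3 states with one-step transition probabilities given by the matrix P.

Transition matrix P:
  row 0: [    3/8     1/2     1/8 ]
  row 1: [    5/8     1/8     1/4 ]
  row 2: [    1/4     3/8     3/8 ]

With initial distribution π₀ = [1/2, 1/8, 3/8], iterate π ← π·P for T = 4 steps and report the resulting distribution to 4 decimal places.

π = [0.4349, 0.3403, 0.2248]

t=0: π = [0.5000, 0.1250, 0.3750]
t=1: π = [0.3594, 0.4063, 0.2344]
t=2: π = [0.4473, 0.3184, 0.2344]
t=3: π = [0.4253, 0.3513, 0.2234]
t=4: π = [0.4349, 0.3403, 0.2248]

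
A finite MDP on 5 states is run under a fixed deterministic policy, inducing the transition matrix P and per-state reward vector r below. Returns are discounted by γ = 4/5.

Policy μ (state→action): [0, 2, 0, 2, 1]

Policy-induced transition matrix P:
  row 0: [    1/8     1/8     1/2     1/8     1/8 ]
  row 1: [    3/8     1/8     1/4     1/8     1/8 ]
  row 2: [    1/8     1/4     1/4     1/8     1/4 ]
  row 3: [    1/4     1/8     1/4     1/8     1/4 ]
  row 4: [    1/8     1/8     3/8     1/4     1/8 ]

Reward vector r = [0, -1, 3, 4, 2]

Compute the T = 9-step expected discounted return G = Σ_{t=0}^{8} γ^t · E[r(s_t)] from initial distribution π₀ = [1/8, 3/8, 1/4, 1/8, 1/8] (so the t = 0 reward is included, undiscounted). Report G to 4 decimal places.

G = 6.8775

t=0: π = [0.1250, 0.3750, 0.2500, 0.1250, 0.1250], E[r] = 1.1250, γ^t·E[r] = 1.125000, running G = 1.125000
t=1: π = [0.2344, 0.1563, 0.2969, 0.1406, 0.1719], E[r] = 1.6406, γ^t·E[r] = 1.312500, running G = 2.437500
t=2: π = [0.1816, 0.1621, 0.3301, 0.1465, 0.1797], E[r] = 1.7734, γ^t·E[r] = 1.135000, running G = 3.572500
t=3: π = [0.1838, 0.1663, 0.3179, 0.1475, 0.1846], E[r] = 1.7463, γ^t·E[r] = 0.894125, running G = 4.466625
t=4: π = [0.1850, 0.1647, 0.3190, 0.1481, 0.1832], E[r] = 1.7510, γ^t·E[r] = 0.717200, running G = 5.183825
t=5: π = [0.1847, 0.1649, 0.3191, 0.1479, 0.1834], E[r] = 1.7509, γ^t·E[r] = 0.573740, running G = 5.757565
t=6: π = [0.1847, 0.1649, 0.3191, 0.1479, 0.1834], E[r] = 1.7509, γ^t·E[r] = 0.458975, running G = 6.216540
t=7: π = [0.1847, 0.1649, 0.3191, 0.1479, 0.1834], E[r] = 1.7509, γ^t·E[r] = 0.367181, running G = 6.583721
t=8: π = [0.1847, 0.1649, 0.3191, 0.1479, 0.1834], E[r] = 1.7509, γ^t·E[r] = 0.293745, running G = 6.877466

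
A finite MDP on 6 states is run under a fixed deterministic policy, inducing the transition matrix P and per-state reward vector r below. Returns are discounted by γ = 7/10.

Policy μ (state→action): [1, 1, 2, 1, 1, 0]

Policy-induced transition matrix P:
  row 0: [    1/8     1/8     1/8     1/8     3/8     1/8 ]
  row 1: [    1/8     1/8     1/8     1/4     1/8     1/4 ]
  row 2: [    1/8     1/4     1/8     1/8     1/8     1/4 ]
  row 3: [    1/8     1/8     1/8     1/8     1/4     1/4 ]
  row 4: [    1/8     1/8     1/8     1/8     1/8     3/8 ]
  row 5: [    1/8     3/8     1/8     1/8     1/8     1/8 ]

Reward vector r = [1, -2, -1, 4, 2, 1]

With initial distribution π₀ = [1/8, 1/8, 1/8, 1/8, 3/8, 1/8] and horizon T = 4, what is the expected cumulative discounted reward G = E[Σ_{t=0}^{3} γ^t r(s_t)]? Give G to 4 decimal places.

t=0: π = [0.1250, 0.1250, 0.1250, 0.1250, 0.3750, 0.1250], E[r] = 1.1250, γ^t·E[r] = 1.125000, running G = 1.125000
t=1: π = [0.1250, 0.1719, 0.1250, 0.1406, 0.1719, 0.2656], E[r] = 0.8281, γ^t·E[r] = 0.579688, running G = 1.704688
t=2: π = [0.1250, 0.2070, 0.1250, 0.1465, 0.1738, 0.2227], E[r] = 0.7422, γ^t·E[r] = 0.363672, running G = 2.068359
t=3: π = [0.1250, 0.1963, 0.1250, 0.1509, 0.1746, 0.2283], E[r] = 0.7883, γ^t·E[r] = 0.270397, running G = 2.338757

G = 2.3388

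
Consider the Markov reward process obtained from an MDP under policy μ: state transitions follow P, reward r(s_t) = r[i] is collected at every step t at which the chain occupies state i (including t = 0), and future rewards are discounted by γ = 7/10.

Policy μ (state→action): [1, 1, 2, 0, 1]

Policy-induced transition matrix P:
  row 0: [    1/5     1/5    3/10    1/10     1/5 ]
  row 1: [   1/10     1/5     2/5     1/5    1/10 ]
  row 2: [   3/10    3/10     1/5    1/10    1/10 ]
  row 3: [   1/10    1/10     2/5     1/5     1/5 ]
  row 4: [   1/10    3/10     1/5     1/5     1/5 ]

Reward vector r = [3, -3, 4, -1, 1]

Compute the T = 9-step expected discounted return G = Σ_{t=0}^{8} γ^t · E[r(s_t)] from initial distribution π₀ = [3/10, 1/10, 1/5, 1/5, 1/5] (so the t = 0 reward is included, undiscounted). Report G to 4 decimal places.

t=0: π = [0.3000, 0.1000, 0.2000, 0.2000, 0.2000], E[r] = 1.4000, γ^t·E[r] = 1.400000, running G = 1.400000
t=1: π = [0.1700, 0.2200, 0.2900, 0.1500, 0.1700], E[r] = 1.0300, γ^t·E[r] = 0.721000, running G = 2.121000
t=2: π = [0.1750, 0.2310, 0.2910, 0.1540, 0.1490], E[r] = 0.9910, γ^t·E[r] = 0.485590, running G = 2.606590
t=3: π = [0.1757, 0.2286, 0.2945, 0.1534, 0.1478], E[r] = 1.0137, γ^t·E[r] = 0.347699, running G = 2.954289
t=4: π = [0.1765, 0.2289, 0.2940, 0.1530, 0.1477], E[r] = 1.0133, γ^t·E[r] = 0.243301, running G = 3.197590
t=5: π = [0.1764, 0.2289, 0.2940, 0.1530, 0.1477], E[r] = 1.0136, γ^t·E[r] = 0.170349, running G = 3.367939
t=6: π = [0.1764, 0.2289, 0.2940, 0.1530, 0.1477], E[r] = 1.0135, γ^t·E[r] = 0.119238, running G = 3.487177
t=7: π = [0.1764, 0.2289, 0.2940, 0.1530, 0.1477], E[r] = 1.0135, γ^t·E[r] = 0.083467, running G = 3.570644
t=8: π = [0.1764, 0.2289, 0.2940, 0.1530, 0.1477], E[r] = 1.0135, γ^t·E[r] = 0.058427, running G = 3.629070

G = 3.6291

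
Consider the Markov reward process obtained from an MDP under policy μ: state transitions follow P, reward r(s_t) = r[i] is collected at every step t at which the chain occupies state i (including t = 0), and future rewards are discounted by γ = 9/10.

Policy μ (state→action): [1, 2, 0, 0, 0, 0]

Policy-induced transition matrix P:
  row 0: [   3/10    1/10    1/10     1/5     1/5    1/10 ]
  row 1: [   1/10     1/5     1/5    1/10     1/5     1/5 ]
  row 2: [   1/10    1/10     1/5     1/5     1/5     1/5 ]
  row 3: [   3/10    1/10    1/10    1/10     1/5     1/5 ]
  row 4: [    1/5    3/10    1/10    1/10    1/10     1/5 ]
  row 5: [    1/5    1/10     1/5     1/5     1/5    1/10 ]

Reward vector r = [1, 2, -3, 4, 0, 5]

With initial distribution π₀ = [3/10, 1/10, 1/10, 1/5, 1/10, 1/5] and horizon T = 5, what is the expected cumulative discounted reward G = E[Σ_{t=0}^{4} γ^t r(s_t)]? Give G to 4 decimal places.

G = 6.6013

t=0: π = [0.3000, 0.1000, 0.1000, 0.2000, 0.1000, 0.2000], E[r] = 2.0000, γ^t·E[r] = 2.000000, running G = 2.000000
t=1: π = [0.2300, 0.1300, 0.1400, 0.1600, 0.1900, 0.1500], E[r] = 1.4600, γ^t·E[r] = 1.314000, running G = 3.314000
t=2: π = [0.2120, 0.1510, 0.1420, 0.1520, 0.1810, 0.1620], E[r] = 1.5060, γ^t·E[r] = 1.219860, running G = 4.533860
t=3: π = [0.2071, 0.1513, 0.1455, 0.1516, 0.1819, 0.1626], E[r] = 1.4926, γ^t·E[r] = 1.088105, running G = 5.621965
t=4: π = [0.2062, 0.1515, 0.1459, 0.1515, 0.1818, 0.1630], E[r] = 1.4926, γ^t·E[r] = 0.979308, running G = 6.601273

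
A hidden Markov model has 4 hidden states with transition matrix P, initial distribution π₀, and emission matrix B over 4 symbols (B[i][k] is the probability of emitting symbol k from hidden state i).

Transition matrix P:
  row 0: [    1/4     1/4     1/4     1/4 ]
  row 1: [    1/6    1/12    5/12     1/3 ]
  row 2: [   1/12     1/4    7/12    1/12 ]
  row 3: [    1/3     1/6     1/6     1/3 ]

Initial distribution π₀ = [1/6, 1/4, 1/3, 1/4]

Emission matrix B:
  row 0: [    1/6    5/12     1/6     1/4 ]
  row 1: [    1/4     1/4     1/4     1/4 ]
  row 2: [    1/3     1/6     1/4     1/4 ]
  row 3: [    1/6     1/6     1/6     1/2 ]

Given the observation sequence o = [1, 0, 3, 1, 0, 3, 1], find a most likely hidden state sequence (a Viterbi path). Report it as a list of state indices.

t=0: δ = [6.944e-02, 6.250e-02, 5.556e-02, 4.167e-02]  (obs o_0=1)
t=1: δ = [2.894e-03, 4.340e-03, 1.080e-02, 3.472e-03]  ψ = [0, 0, 2, 1]  (obs o_1=0)
t=2: δ = [2.894e-04, 6.752e-04, 1.575e-03, 7.234e-04]  ψ = [3, 2, 2, 1]  (obs o_2=3)
t=3: δ = [1.005e-04, 9.846e-05, 1.532e-04, 4.019e-05]  ψ = [3, 2, 2, 3]  (obs o_3=1)
t=4: δ = [4.186e-06, 9.573e-06, 2.978e-05, 5.470e-06]  ψ = [0, 2, 2, 1]  (obs o_4=0)
t=5: δ = [6.204e-07, 1.861e-06, 4.343e-06, 1.595e-06]  ψ = [2, 2, 2, 1]  (obs o_5=3)
t=6: δ = [2.216e-07, 2.714e-07, 4.222e-07, 1.034e-07]  ψ = [3, 2, 2, 1]  (obs o_6=1)
backtrack: best end state = 2; path = [2, 2, 2, 2, 2, 2, 2]

path = [2, 2, 2, 2, 2, 2, 2]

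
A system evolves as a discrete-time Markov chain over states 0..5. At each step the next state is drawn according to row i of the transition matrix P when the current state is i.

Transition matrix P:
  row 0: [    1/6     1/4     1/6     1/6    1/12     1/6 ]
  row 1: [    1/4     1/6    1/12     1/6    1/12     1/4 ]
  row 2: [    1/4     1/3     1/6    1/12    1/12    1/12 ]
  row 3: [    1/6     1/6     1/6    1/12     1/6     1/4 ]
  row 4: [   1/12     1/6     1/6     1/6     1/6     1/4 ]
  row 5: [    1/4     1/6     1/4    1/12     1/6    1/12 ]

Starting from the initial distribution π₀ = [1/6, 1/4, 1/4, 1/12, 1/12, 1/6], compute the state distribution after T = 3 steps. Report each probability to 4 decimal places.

t=0: π = [0.1667, 0.2500, 0.2500, 0.0833, 0.0833, 0.1667]
t=1: π = [0.2153, 0.2222, 0.1597, 0.1250, 0.1111, 0.1667]
t=2: π = [0.2031, 0.2112, 0.1620, 0.1291, 0.1169, 0.1777]
t=3: π = [0.2028, 0.2106, 0.1639, 0.1276, 0.1186, 0.1765]

π = [0.2028, 0.2106, 0.1639, 0.1276, 0.1186, 0.1765]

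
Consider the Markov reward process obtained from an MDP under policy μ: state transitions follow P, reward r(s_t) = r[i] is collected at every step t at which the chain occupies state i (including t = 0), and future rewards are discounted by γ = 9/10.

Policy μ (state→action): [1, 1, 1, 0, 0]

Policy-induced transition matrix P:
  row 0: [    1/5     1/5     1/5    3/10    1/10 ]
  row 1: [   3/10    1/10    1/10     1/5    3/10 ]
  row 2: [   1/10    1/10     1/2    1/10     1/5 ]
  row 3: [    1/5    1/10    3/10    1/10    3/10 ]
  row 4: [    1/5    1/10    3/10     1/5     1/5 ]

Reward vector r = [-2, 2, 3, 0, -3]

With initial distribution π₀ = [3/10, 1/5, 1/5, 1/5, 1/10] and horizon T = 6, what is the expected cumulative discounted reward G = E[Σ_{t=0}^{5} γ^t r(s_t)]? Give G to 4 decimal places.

t=0: π = [0.3000, 0.2000, 0.2000, 0.2000, 0.1000], E[r] = 0.1000, γ^t·E[r] = 0.100000, running G = 0.100000
t=1: π = [0.2000, 0.1300, 0.2700, 0.1900, 0.2100], E[r] = 0.0400, γ^t·E[r] = 0.036000, running G = 0.136000
t=2: π = [0.1860, 0.1200, 0.3080, 0.1740, 0.2120], E[r] = 0.1560, γ^t·E[r] = 0.126360, running G = 0.262360
t=3: π = [0.1812, 0.1186, 0.3190, 0.1704, 0.2108], E[r] = 0.1994, γ^t·E[r] = 0.145363, running G = 0.407723
t=4: π = [0.1800, 0.1181, 0.3220, 0.1692, 0.2108], E[r] = 0.2099, γ^t·E[r] = 0.137689, running G = 0.545412
t=5: π = [0.1796, 0.1180, 0.3228, 0.1689, 0.2107], E[r] = 0.2129, γ^t·E[r] = 0.125700, running G = 0.671112

G = 0.6711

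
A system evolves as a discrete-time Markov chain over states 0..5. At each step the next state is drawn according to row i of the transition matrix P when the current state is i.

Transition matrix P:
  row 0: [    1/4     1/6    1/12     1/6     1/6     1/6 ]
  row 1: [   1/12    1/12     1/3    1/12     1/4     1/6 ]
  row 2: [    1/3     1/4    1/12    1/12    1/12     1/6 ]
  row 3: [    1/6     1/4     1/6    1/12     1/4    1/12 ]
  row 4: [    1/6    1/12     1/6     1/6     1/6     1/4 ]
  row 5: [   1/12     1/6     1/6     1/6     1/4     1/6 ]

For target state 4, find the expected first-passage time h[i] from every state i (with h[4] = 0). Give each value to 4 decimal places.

h = [5.1967, 4.9260, 5.6369, 4.8405, 0.0000, 4.8003]

First-step conditioning: h[4] = 0; for i ≠ 4, h[i] = 1 + Σ_k P[i][k]·h[k].
  h[0] = 1 + 1/4·h[0] + 1/6·h[1] + 1/12·h[2] + 1/6·h[3] + 1/6·h[5]
  h[1] = 1 + 1/12·h[0] + 1/12·h[1] + 1/3·h[2] + 1/12·h[3] + 1/6·h[5]
  h[2] = 1 + 1/3·h[0] + 1/4·h[1] + 1/12·h[2] + 1/12·h[3] + 1/6·h[5]
  h[3] = 1 + 1/6·h[0] + 1/4·h[1] + 1/6·h[2] + 1/12·h[3] + 1/12·h[5]
  h[5] = 1 + 1/12·h[0] + 1/6·h[1] + 1/6·h[2] + 1/6·h[3] + 1/6·h[5]
Solving the 5×5 linear system over states ≠ 4 gives exactly h = [145212/27943, 137646/27943, 157512/27943, 135258/27943, 0, 134136/27943] (h[4] = 0 is the target).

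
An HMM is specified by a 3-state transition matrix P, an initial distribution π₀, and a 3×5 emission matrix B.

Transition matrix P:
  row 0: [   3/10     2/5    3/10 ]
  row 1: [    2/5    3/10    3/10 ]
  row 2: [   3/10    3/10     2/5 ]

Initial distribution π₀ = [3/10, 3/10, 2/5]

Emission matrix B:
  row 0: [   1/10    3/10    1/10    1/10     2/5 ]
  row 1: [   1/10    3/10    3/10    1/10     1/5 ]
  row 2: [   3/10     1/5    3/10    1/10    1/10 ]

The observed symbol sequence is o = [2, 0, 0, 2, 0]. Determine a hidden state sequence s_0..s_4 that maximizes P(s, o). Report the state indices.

path = [2, 2, 2, 2, 2]

t=0: δ = [3.000e-02, 9.000e-02, 1.200e-01]  (obs o_0=2)
t=1: δ = [3.600e-03, 3.600e-03, 1.440e-02]  ψ = [1, 2, 2]  (obs o_1=0)
t=2: δ = [4.320e-04, 4.320e-04, 1.728e-03]  ψ = [2, 2, 2]  (obs o_2=0)
t=3: δ = [5.184e-05, 1.555e-04, 2.074e-04]  ψ = [2, 2, 2]  (obs o_3=2)
t=4: δ = [6.221e-06, 6.221e-06, 2.488e-05]  ψ = [1, 2, 2]  (obs o_4=0)
backtrack: best end state = 2; path = [2, 2, 2, 2, 2]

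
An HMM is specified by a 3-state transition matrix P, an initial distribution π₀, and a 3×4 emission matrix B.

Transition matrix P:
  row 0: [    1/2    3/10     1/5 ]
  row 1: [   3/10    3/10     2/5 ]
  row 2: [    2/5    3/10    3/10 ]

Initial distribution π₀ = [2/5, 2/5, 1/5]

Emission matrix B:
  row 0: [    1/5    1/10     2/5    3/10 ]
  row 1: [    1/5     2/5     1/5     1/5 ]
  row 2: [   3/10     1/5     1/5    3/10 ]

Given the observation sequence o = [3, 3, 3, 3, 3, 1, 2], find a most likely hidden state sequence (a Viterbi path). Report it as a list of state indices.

path = [0, 0, 0, 0, 0, 1, 0]

t=0: δ = [1.200e-01, 8.000e-02, 6.000e-02]  (obs o_0=3)
t=1: δ = [1.800e-02, 7.200e-03, 9.600e-03]  ψ = [0, 0, 1]  (obs o_1=3)
t=2: δ = [2.700e-03, 1.080e-03, 1.080e-03]  ψ = [0, 0, 0]  (obs o_2=3)
t=3: δ = [4.050e-04, 1.620e-04, 1.620e-04]  ψ = [0, 0, 0]  (obs o_3=3)
t=4: δ = [6.075e-05, 2.430e-05, 2.430e-05]  ψ = [0, 0, 0]  (obs o_4=3)
t=5: δ = [3.038e-06, 7.290e-06, 2.430e-06]  ψ = [0, 0, 0]  (obs o_5=1)
t=6: δ = [8.748e-07, 4.374e-07, 5.832e-07]  ψ = [1, 1, 1]  (obs o_6=2)
backtrack: best end state = 0; path = [0, 0, 0, 0, 0, 1, 0]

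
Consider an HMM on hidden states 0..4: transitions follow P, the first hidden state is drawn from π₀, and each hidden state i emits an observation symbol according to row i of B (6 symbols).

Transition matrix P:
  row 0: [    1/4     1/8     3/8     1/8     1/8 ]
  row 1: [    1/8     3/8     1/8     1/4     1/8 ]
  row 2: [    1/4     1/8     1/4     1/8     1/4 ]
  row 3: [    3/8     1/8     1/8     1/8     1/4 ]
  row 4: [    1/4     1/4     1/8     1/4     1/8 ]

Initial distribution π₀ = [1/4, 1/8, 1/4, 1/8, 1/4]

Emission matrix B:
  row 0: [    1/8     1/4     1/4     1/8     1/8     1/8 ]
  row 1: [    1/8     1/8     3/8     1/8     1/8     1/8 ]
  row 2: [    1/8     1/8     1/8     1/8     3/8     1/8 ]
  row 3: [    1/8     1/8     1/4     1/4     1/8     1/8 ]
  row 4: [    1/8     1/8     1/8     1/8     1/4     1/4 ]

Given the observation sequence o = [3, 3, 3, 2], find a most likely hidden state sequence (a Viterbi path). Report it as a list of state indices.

path = [4, 1, 1, 1]

t=0: δ = [3.125e-02, 1.562e-02, 3.125e-02, 3.125e-02, 3.125e-02]  (obs o_0=3)
t=1: δ = [1.465e-03, 9.766e-04, 1.465e-03, 1.953e-03, 9.766e-04]  ψ = [3, 4, 0, 4, 2]  (obs o_1=3)
t=2: δ = [9.155e-05, 4.578e-05, 6.866e-05, 6.104e-05, 6.104e-05]  ψ = [3, 1, 0, 1, 3]  (obs o_2=3)
t=3: δ = [5.722e-06, 6.437e-06, 4.292e-06, 3.815e-06, 2.146e-06]  ψ = [0, 1, 0, 4, 2]  (obs o_3=2)
backtrack: best end state = 1; path = [4, 1, 1, 1]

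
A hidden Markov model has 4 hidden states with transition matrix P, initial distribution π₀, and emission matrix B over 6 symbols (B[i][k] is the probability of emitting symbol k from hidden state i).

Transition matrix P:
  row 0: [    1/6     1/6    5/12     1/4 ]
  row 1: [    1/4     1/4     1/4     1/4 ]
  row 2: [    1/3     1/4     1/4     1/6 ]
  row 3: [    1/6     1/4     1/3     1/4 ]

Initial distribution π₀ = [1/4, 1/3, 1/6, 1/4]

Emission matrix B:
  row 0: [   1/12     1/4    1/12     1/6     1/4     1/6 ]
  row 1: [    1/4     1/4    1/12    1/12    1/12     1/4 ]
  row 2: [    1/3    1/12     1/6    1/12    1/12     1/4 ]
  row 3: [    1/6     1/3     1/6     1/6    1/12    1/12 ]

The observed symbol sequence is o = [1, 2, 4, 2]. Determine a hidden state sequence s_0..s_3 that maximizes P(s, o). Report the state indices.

path = [3, 2, 0, 2]

t=0: δ = [6.250e-02, 8.333e-02, 1.389e-02, 8.333e-02]  (obs o_0=1)
t=1: δ = [1.736e-03, 1.736e-03, 4.630e-03, 3.472e-03]  ψ = [1, 1, 3, 1]  (obs o_1=2)
t=2: δ = [3.858e-04, 9.645e-05, 9.645e-05, 7.234e-05]  ψ = [2, 2, 2, 3]  (obs o_2=4)
t=3: δ = [5.358e-06, 5.358e-06, 2.679e-05, 1.608e-05]  ψ = [0, 0, 0, 0]  (obs o_3=2)
backtrack: best end state = 2; path = [3, 2, 0, 2]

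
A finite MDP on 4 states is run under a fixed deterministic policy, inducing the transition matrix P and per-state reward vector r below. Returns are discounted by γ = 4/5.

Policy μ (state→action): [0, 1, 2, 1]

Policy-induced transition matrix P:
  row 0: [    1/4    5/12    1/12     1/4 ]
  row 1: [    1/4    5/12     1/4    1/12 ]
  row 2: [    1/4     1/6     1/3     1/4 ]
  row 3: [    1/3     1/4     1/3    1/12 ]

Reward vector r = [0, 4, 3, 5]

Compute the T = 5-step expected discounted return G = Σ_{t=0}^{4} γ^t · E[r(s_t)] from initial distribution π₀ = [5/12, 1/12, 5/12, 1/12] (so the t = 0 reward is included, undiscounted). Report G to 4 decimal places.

G = 8.8465

t=0: π = [0.4167, 0.0833, 0.4167, 0.0833], E[r] = 2.0000, γ^t·E[r] = 2.000000, running G = 2.000000
t=1: π = [0.2569, 0.2986, 0.2222, 0.2222], E[r] = 2.9722, γ^t·E[r] = 2.377778, running G = 4.377778
t=2: π = [0.2685, 0.3241, 0.2442, 0.1632], E[r] = 2.8449, γ^t·E[r] = 1.820741, running G = 6.198519
t=3: π = [0.2636, 0.3284, 0.2392, 0.1688], E[r] = 2.8752, γ^t·E[r] = 1.472099, running G = 7.670617
t=4: π = [0.2641, 0.3287, 0.2401, 0.1671], E[r] = 2.8708, γ^t·E[r] = 1.175881, running G = 8.846499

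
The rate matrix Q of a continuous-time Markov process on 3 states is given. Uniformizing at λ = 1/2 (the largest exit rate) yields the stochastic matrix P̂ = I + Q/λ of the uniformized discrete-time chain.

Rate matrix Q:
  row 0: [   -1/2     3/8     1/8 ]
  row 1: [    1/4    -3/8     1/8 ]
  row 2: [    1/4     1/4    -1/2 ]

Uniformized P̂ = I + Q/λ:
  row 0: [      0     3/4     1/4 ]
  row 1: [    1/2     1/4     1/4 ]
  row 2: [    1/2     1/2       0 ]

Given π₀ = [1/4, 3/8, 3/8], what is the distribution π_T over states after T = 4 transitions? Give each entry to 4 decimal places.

π = [0.3281, 0.4712, 0.2007]

t=0: π = [0.2500, 0.3750, 0.3750]
t=1: π = [0.3750, 0.4688, 0.1563]
t=2: π = [0.3125, 0.4766, 0.2109]
t=3: π = [0.3438, 0.4590, 0.1973]
t=4: π = [0.3281, 0.4712, 0.2007]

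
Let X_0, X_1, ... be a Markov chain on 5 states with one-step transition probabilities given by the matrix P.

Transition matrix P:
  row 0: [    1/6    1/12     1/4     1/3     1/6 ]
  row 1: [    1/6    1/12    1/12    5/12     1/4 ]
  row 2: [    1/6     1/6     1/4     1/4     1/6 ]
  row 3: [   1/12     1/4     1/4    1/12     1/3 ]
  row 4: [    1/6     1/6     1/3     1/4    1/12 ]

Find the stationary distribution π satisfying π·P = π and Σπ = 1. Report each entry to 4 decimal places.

Balance equations π_j = Σ_i π_i·P[i][j]:
  π_0 = 1/6·π_0 + 1/6·π_1 + 1/6·π_2 + 1/12·π_3 + 1/6·π_4
  π_1 = 1/12·π_0 + 1/12·π_1 + 1/6·π_2 + 1/4·π_3 + 1/6·π_4
  π_2 = 1/4·π_0 + 1/12·π_1 + 1/4·π_2 + 1/4·π_3 + 1/3·π_4
  π_3 = 1/3·π_0 + 5/12·π_1 + 1/4·π_2 + 1/12·π_3 + 1/4·π_4
  normalize: π_0 + π_1 + π_2 + π_3 + π_4 = 1
Solving the linear system gives exactly π = [317/2171, 27/167, 6776/28223, 538/2171, 5769/28223].

π = [0.1460, 0.1617, 0.2401, 0.2478, 0.2044]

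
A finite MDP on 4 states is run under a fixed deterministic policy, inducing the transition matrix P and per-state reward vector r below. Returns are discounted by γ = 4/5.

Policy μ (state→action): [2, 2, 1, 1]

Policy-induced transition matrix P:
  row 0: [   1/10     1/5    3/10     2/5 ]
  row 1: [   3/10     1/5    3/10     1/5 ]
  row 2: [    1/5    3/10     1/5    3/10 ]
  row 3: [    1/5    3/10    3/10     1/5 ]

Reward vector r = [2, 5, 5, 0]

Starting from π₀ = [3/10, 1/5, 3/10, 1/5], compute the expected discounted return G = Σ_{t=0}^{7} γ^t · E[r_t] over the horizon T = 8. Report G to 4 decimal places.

t=0: π = [0.3000, 0.2000, 0.3000, 0.2000], E[r] = 3.1000, γ^t·E[r] = 3.100000, running G = 3.100000
t=1: π = [0.1900, 0.2500, 0.2700, 0.2900], E[r] = 2.9800, γ^t·E[r] = 2.384000, running G = 5.484000
t=2: π = [0.2060, 0.2560, 0.2730, 0.2650], E[r] = 3.0570, γ^t·E[r] = 1.956480, running G = 7.440480
t=3: π = [0.2050, 0.2538, 0.2727, 0.2685], E[r] = 3.0425, γ^t·E[r] = 1.557760, running G = 8.998240
t=4: π = [0.2049, 0.2541, 0.2727, 0.2683], E[r] = 3.0440, γ^t·E[r] = 1.246826, running G = 10.245066
t=5: π = [0.2049, 0.2541, 0.2727, 0.2682], E[r] = 3.0440, γ^t·E[r] = 0.997452, running G = 11.242519
t=6: π = [0.2049, 0.2541, 0.2727, 0.2683], E[r] = 3.0440, γ^t·E[r] = 0.797956, running G = 12.040475
t=7: π = [0.2049, 0.2541, 0.2727, 0.2683], E[r] = 3.0440, γ^t·E[r] = 0.638366, running G = 12.678840

G = 12.6788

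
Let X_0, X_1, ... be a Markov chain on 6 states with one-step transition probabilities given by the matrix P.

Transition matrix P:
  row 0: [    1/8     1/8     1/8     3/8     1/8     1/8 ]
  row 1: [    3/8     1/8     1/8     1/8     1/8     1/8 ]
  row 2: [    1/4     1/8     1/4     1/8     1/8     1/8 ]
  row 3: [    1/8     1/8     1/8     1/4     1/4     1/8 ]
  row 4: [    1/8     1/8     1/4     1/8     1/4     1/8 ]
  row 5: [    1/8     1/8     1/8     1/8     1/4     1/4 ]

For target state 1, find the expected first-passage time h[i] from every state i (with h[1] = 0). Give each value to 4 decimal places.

First-step conditioning: h[1] = 0; for i ≠ 1, h[i] = 1 + Σ_k P[i][k]·h[k].
  h[0] = 1 + 1/8·h[0] + 1/8·h[2] + 3/8·h[3] + 1/8·h[4] + 1/8·h[5]
  h[2] = 1 + 1/4·h[0] + 1/4·h[2] + 1/8·h[3] + 1/8·h[4] + 1/8·h[5]
  h[3] = 1 + 1/8·h[0] + 1/8·h[2] + 1/4·h[3] + 1/4·h[4] + 1/8·h[5]
  h[4] = 1 + 1/8·h[0] + 1/4·h[2] + 1/8·h[3] + 1/4·h[4] + 1/8·h[5]
  h[5] = 1 + 1/8·h[0] + 1/8·h[2] + 1/8·h[3] + 1/4·h[4] + 1/4·h[5]
Solving the 5×5 linear system over states ≠ 1 gives exactly h = [8, 0, 8, 8, 8, 8] (h[1] = 0 is the target).

h = [8.0000, 0.0000, 8.0000, 8.0000, 8.0000, 8.0000]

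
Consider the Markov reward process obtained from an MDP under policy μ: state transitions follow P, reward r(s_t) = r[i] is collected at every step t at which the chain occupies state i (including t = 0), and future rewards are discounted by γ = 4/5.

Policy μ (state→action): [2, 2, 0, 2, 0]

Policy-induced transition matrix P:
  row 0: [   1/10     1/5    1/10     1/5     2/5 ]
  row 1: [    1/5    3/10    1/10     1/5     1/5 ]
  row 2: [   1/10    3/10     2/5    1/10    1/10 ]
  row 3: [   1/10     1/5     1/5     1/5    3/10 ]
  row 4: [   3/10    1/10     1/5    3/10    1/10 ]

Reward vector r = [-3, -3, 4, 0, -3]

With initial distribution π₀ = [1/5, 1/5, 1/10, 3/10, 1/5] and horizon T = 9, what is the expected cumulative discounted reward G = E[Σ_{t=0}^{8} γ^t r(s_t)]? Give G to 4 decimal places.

t=0: π = [0.2000, 0.2000, 0.1000, 0.3000, 0.2000], E[r] = -1.4000, γ^t·E[r] = -1.400000, running G = -1.400000
t=1: π = [0.1600, 0.2100, 0.1800, 0.2100, 0.2400], E[r] = -1.1100, γ^t·E[r] = -0.888000, running G = -2.288000
t=2: π = [0.1690, 0.2150, 0.1990, 0.2060, 0.2110], E[r] = -0.9890, γ^t·E[r] = -0.632960, running G = -2.920960
t=3: π = [0.1637, 0.2203, 0.2014, 0.2012, 0.2134], E[r] = -0.9866, γ^t·E[r] = -0.505139, running G = -3.426099
t=4: π = [0.1647, 0.2208, 0.2019, 0.2012, 0.2114], E[r] = -0.9832, γ^t·E[r] = -0.402735, running G = -3.828834
t=5: π = [0.1644, 0.2211, 0.2018, 0.2010, 0.2117], E[r] = -0.9844, γ^t·E[r] = -0.322567, running G = -4.151401
t=6: π = [0.1645, 0.2211, 0.2018, 0.2010, 0.2116], E[r] = -0.9843, γ^t·E[r] = -0.258033, running G = -4.409435
t=7: π = [0.1644, 0.2211, 0.2018, 0.2010, 0.2116], E[r] = -0.9844, γ^t·E[r] = -0.206449, running G = -4.615884
t=8: π = [0.1644, 0.2211, 0.2018, 0.2010, 0.2116], E[r] = -0.9844, γ^t·E[r] = -0.165158, running G = -4.781042

G = -4.7810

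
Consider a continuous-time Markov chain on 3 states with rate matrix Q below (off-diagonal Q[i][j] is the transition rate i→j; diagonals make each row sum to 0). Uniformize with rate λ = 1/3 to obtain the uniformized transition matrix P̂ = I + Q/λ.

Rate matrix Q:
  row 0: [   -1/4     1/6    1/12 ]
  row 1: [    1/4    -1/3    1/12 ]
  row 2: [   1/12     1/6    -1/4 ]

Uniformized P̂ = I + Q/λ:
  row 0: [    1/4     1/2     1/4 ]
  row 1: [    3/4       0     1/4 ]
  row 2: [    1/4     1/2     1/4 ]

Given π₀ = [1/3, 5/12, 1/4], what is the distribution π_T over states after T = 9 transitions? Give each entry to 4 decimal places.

t=0: π = [0.3333, 0.4167, 0.2500]
t=1: π = [0.4583, 0.2917, 0.2500]
t=2: π = [0.3958, 0.3542, 0.2500]
t=3: π = [0.4271, 0.3229, 0.2500]
t=4: π = [0.4115, 0.3385, 0.2500]
t=5: π = [0.4193, 0.3307, 0.2500]
t=6: π = [0.4154, 0.3346, 0.2500]
t=7: π = [0.4173, 0.3327, 0.2500]
t=8: π = [0.4163, 0.3337, 0.2500]
t=9: π = [0.4168, 0.3332, 0.2500]

π = [0.4168, 0.3332, 0.2500]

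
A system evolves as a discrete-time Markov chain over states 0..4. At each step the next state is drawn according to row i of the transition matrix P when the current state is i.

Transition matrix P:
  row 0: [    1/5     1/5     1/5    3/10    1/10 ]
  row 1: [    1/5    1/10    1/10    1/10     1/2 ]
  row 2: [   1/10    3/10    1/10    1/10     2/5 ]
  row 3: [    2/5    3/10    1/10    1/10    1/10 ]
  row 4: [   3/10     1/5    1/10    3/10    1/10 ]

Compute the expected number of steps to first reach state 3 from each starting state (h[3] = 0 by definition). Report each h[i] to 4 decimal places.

First-step conditioning: h[3] = 0; for i ≠ 3, h[i] = 1 + Σ_k P[i][k]·h[k].
  h[0] = 1 + 1/5·h[0] + 1/5·h[1] + 1/5·h[2] + 1/10·h[4]
  h[1] = 1 + 1/5·h[0] + 1/10·h[1] + 1/10·h[2] + 1/2·h[4]
  h[2] = 1 + 1/10·h[0] + 3/10·h[1] + 1/10·h[2] + 2/5·h[4]
  h[4] = 1 + 3/10·h[0] + 1/5·h[1] + 1/10·h[2] + 1/10·h[4]
Solving the 4×4 linear system over states ≠ 3 gives exactly h = [4190/973, 4850/973, 4990/973, 0, 4110/973] (h[3] = 0 is the target).

h = [4.3063, 4.9846, 5.1285, 0.0000, 4.2240]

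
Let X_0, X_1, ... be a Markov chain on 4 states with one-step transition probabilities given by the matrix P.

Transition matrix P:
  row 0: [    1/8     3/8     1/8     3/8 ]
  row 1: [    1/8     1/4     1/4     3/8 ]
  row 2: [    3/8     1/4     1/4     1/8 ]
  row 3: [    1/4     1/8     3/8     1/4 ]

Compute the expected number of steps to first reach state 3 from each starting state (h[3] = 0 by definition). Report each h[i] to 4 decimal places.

First-step conditioning: h[3] = 0; for i ≠ 3, h[i] = 1 + Σ_k P[i][k]·h[k].
  h[0] = 1 + 1/8·h[0] + 3/8·h[1] + 1/8·h[2]
  h[1] = 1 + 1/8·h[0] + 1/4·h[1] + 1/4·h[2]
  h[2] = 1 + 3/8·h[0] + 1/4·h[1] + 1/4·h[2]
Solving the 3×3 linear system over states ≠ 3 gives exactly h = [64/21, 22/7, 82/21, 0] (h[3] = 0 is the target).

h = [3.0476, 3.1429, 3.9048, 0.0000]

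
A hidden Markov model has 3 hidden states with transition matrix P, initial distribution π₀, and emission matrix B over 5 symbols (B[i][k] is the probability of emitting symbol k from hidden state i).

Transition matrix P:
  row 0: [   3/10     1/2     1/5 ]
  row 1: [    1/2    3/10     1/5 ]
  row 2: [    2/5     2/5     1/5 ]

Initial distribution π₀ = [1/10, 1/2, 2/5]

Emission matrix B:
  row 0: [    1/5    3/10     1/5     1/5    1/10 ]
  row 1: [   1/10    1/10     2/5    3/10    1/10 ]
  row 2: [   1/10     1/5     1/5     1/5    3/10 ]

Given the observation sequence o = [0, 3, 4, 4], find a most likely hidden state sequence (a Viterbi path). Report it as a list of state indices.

t=0: δ = [2.000e-02, 5.000e-02, 4.000e-02]  (obs o_0=0)
t=1: δ = [5.000e-03, 4.800e-03, 2.000e-03]  ψ = [1, 2, 1]  (obs o_1=3)
t=2: δ = [2.400e-04, 2.500e-04, 3.000e-04]  ψ = [1, 0, 0]  (obs o_2=4)
t=3: δ = [1.250e-05, 1.200e-05, 1.800e-05]  ψ = [1, 0, 2]  (obs o_3=4)
backtrack: best end state = 2; path = [1, 0, 2, 2]

path = [1, 0, 2, 2]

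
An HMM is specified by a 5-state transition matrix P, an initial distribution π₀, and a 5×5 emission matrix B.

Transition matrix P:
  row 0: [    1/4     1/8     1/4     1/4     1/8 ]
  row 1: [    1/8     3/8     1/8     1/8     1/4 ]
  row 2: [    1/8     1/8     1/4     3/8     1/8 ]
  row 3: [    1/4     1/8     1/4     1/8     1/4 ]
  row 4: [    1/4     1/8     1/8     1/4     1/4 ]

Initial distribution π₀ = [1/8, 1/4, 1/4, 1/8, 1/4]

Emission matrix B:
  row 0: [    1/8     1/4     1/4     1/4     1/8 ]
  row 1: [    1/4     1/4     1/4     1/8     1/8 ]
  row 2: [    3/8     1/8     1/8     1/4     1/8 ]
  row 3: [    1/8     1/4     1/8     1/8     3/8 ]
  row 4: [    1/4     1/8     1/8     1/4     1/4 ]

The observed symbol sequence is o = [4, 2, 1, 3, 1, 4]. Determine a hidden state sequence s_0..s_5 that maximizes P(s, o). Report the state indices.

t=0: δ = [1.562e-02, 3.125e-02, 3.125e-02, 4.688e-02, 6.250e-02]  (obs o_0=4)
t=1: δ = [3.906e-03, 2.930e-03, 1.465e-03, 1.953e-03, 1.953e-03]  ψ = [4, 1, 3, 4, 4]  (obs o_1=2)
t=2: δ = [2.441e-04, 2.747e-04, 1.221e-04, 2.441e-04, 9.155e-05]  ψ = [0, 1, 0, 0, 1]  (obs o_2=1)
t=3: δ = [1.526e-05, 1.287e-05, 1.526e-05, 7.629e-06, 1.717e-05]  ψ = [0, 1, 0, 0, 1]  (obs o_3=3)
t=4: δ = [1.073e-06, 1.207e-06, 4.768e-07, 1.431e-06, 5.364e-07]  ψ = [4, 1, 0, 2, 4]  (obs o_4=1)
t=5: δ = [4.470e-08, 5.658e-08, 4.470e-08, 1.006e-07, 8.941e-08]  ψ = [3, 1, 3, 0, 3]  (obs o_5=4)
backtrack: best end state = 3; path = [1, 1, 1, 4, 0, 3]

path = [1, 1, 1, 4, 0, 3]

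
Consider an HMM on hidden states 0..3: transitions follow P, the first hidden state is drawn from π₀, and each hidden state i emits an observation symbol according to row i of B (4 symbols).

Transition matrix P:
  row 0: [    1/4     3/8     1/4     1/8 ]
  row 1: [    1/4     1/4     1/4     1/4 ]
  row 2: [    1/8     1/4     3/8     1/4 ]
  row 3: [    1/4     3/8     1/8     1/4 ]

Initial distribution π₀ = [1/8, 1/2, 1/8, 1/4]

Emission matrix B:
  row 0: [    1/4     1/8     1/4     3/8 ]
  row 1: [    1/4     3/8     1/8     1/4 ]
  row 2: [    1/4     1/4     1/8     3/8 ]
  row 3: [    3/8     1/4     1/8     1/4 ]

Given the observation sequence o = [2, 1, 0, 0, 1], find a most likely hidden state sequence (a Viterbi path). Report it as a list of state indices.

path = [1, 1, 3, 3, 1]

t=0: δ = [3.125e-02, 6.250e-02, 1.562e-02, 3.125e-02]  (obs o_0=2)
t=1: δ = [1.953e-03, 5.859e-03, 3.906e-03, 3.906e-03]  ψ = [1, 1, 1, 1]  (obs o_1=1)
t=2: δ = [3.662e-04, 3.662e-04, 3.662e-04, 5.493e-04]  ψ = [1, 1, 1, 1]  (obs o_2=0)
t=3: δ = [3.433e-05, 5.150e-05, 3.433e-05, 5.150e-05]  ψ = [3, 3, 2, 3]  (obs o_3=0)
t=4: δ = [1.609e-06, 7.242e-06, 3.219e-06, 3.219e-06]  ψ = [1, 3, 1, 1]  (obs o_4=1)
backtrack: best end state = 1; path = [1, 1, 3, 3, 1]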